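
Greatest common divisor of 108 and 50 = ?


108 = 2 * 50 + 8
50 = 6 * 8 + 2
8 = 4 * 2 + 0
GCD = 2


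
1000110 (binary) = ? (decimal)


1000110 (base 2) = 70 (decimal)
70 (decimal) = 70 (base 10)


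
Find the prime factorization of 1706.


1706 / 2 = 853
853 / 853 = 1
1706 = 2 × 853


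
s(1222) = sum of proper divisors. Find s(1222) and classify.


Proper divisors: 1, 2, 13, 26, 47, 94, 611
Sum = 1 + 2 + 13 + 26 + 47 + 94 + 611 = 794
794 < 1222 → deficient

s(1222) = 794 (deficient)


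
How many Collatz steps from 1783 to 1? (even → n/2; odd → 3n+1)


1783 → 5350 → 2675 → 8026 → 4013 → 12040 → 6020 → 3010 → 1505 → 4516 → 2258 → 1129 → 3388 → 1694 → 847 → 2542 → 1271 → 3814 → 1907 → 5722 → 2861 → 8584 → 4292 → 2146 → 1073 → 3220 → 1610 → 805 → 2416 → 1208 → 604 → 302 → 151 → 454 → 227 → 682 → 341 → 1024 → 512 → 256 → 128 → 64 → 32 → 16 → 8 → 4 → 2 → 1
Total steps = 47

47 steps


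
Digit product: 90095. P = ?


9 × 0 × 0 × 9 × 5 = 0


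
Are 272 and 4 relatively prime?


Euclidean algorithm:
272 = 68 * 4 + 0
GCD(272, 4) = 4

No, not coprime (GCD = 4)


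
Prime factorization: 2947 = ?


2947 / 7 = 421
421 / 421 = 1
2947 = 7 × 421


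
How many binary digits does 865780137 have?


865780137 in base 2 = 110011100110101100000110101001
Number of digits = 30

30 digits (base 2)


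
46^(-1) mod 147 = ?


Use the extended Euclidean algorithm on (147, 46); each row r = 147*s + 46*t:
r=147, s=1, t=0
r=46, s=0, t=1
q=3: r=9, s=1, t=-3   [147*(1) + 46*(-3) = 9]
q=5: r=1, s=-5, t=16   [147*(-5) + 46*(16) = 1]
q=9: r=0, s=46, t=-147   [147*(46) + 46*(-147) = 0]
GCD = 1 with t = 16, so 46*(16) ≡ 1 (mod 147)
Inverse = 16 mod 147 = 16
Check: 46 * 16 = 736 ≡ 1 (mod 147)

46^(-1) ≡ 16 (mod 147)


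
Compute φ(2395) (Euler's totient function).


2395 = 5 × 479
Prime factors: 5, 479
φ(2395) = 2395 × (1-1/5) × (1-1/479)
= 2395 × 4/5 × 478/479 = 1912

φ(2395) = 1912


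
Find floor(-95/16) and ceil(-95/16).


-95/16 = -5.9375
floor = -6
ceil = -5

floor = -6, ceil = -5


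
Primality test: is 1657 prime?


Check divisors up to sqrt(1657) = 40.7063
No divisors found.
1657 is prime.

Yes, 1657 is prime


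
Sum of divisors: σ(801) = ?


Divisors of 801: 1, 3, 9, 89, 267, 801
Sum = 1 + 3 + 9 + 89 + 267 + 801 = 1170

σ(801) = 1170


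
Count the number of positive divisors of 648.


648 = 2^3 × 3^4
d(648) = (3+1) × (4+1) = 20

20 divisors


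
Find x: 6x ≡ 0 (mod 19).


GCD(6, 19) = 1, unique solution
a^(-1) mod 19 = 16
x = 16 * 0 mod 19 = 0

x ≡ 0 (mod 19)


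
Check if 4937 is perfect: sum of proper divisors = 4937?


Proper divisors of 4937: 1
Sum = 1 = 1

No, 4937 is not perfect (1 ≠ 4937)


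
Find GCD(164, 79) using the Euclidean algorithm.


164 = 2 * 79 + 6
79 = 13 * 6 + 1
6 = 6 * 1 + 0
GCD = 1


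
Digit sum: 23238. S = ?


2 + 3 + 2 + 3 + 8 = 18


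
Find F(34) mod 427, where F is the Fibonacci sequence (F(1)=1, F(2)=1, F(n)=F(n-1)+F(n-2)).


F(k) mod 427 for k=1..34:
1, 1, 2, 3, 5, 8, 13, 21, 34, 55, 89, 144, 233, 377, 183, 133, 316, 22, 338, 360, 271, 204, 48, 252, 300, 125, 425, 123, 121, 244, 365, 182, 120, 302
F(34) mod 427 = 302


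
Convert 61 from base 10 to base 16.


61 (base 10) = 61 (decimal)
61 (decimal) = 3D (base 16)


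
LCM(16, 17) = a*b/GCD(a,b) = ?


GCD(16, 17) = 1
LCM = 16*17/1 = 272/1 = 272

LCM = 272


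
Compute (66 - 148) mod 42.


66 - 148 = -82
-82 mod 42 = 2


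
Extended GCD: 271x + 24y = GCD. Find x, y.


Tabular extended Euclidean (each row: r = 271*s + 24*t):
r=271, s=1, t=0
r=24, s=0, t=1
q=11: r=7, s=1, t=-11   [271*(1) + 24*(-11) = 7]
q=3: r=3, s=-3, t=34   [271*(-3) + 24*(34) = 3]
q=2: r=1, s=7, t=-79   [271*(7) + 24*(-79) = 1]
q=3: r=0, s=-24, t=271   [271*(-24) + 24*(271) = 0]
GCD = 1; from the row with r=1: x=7, y=-79
Check: 271*(7) + 24*(-79) = 1897 - 1896 = 1

GCD = 1, x = 7, y = -79


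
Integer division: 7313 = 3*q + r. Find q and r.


7313 = 3 * 2437 + 2
Check: 7311 + 2 = 7313

q = 2437, r = 2


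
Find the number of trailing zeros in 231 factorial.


floor(231/5) = 46
floor(231/25) = 9
floor(231/125) = 1
Total = 56

56 trailing zeros


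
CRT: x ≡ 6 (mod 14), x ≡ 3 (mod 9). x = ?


M = 14*9 = 126
M1 = M/14 = 9, M2 = M/9 = 14
M1^(-1) mod 14 = 11, M2^(-1) mod 9 = 2
x = 6*9*11 + 3*14*2 = 678
678 mod 126 = 48
Check: 48 mod 14 = 6 ✓, 48 mod 9 = 3 ✓

x ≡ 48 (mod 126)


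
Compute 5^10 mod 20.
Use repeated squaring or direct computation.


5^1 mod 20 = 5
5^2 mod 20 = 5
5^3 mod 20 = 5
5^4 mod 20 = 5
5^5 mod 20 = 5
5^6 mod 20 = 5
5^7 mod 20 = 5
5^8 mod 20 = 5
5^9 mod 20 = 5
5^10 mod 20 = 5


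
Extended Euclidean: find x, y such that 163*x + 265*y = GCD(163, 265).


Tabular extended Euclidean (each row: r = 163*s + 265*t):
r=163, s=1, t=0
r=265, s=0, t=1
q=0: r=163, s=1, t=0   [163*(1) + 265*(0) = 163]
q=1: r=102, s=-1, t=1   [163*(-1) + 265*(1) = 102]
q=1: r=61, s=2, t=-1   [163*(2) + 265*(-1) = 61]
q=1: r=41, s=-3, t=2   [163*(-3) + 265*(2) = 41]
q=1: r=20, s=5, t=-3   [163*(5) + 265*(-3) = 20]
q=2: r=1, s=-13, t=8   [163*(-13) + 265*(8) = 1]
q=20: r=0, s=265, t=-163   [163*(265) + 265*(-163) = 0]
GCD = 1; from the row with r=1: x=-13, y=8
Check: 163*(-13) + 265*(8) = -2119 + 2120 = 1

GCD = 1, x = -13, y = 8


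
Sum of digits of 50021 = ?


5 + 0 + 0 + 2 + 1 = 8


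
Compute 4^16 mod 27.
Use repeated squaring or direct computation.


4^1 mod 27 = 4
4^2 mod 27 = 16
4^3 mod 27 = 10
4^4 mod 27 = 13
4^5 mod 27 = 25
4^6 mod 27 = 19
4^7 mod 27 = 22
4^8 mod 27 = 7
4^9 mod 27 = 1
4^10 mod 27 = 4
4^11 mod 27 = 16
4^12 mod 27 = 10
4^13 mod 27 = 13
4^14 mod 27 = 25
4^15 mod 27 = 19
4^16 mod 27 = 22


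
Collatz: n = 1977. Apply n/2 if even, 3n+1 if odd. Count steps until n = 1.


1977 → 5932 → 2966 → 1483 → 4450 → 2225 → 6676 → 3338 → 1669 → 5008 → 2504 → 1252 → 626 → 313 → 940 → 470 → 235 → 706 → 353 → 1060 → 530 → 265 → 796 → 398 → 199 → 598 → 299 → 898 → 449 → 1348 → 674 → 337 → 1012 → 506 → 253 → 760 → 380 → 190 → 95 → 286 → 143 → 430 → 215 → 646 → 323 → 970 → 485 → 1456 → 728 → 364 → 182 → 91 → 274 → 137 → 412 → 206 → 103 → 310 → 155 → 466 → 233 → 700 → 350 → 175 → 526 → 263 → 790 → 395 → 1186 → 593 → 1780 → 890 → 445 → 1336 → 668 → 334 → 167 → 502 → 251 → 754 → 377 → 1132 → 566 → 283 → 850 → 425 → 1276 → 638 → 319 → 958 → 479 → 1438 → 719 → 2158 → 1079 → 3238 → 1619 → 4858 → 2429 → 7288 → 3644 → 1822 → 911 → 2734 → 1367 → 4102 → 2051 → 6154 → 3077 → 9232 → 4616 → 2308 → 1154 → 577 → 1732 → 866 → 433 → 1300 → 650 → 325 → 976 → 488 → 244 → 122 → 61 → 184 → 92 → 46 → 23 → 70 → 35 → 106 → 53 → 160 → 80 → 40 → 20 → 10 → 5 → 16 → 8 → 4 → 2 → 1
Total steps = 143

143 steps


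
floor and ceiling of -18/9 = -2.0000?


-18/9 = -2.0000
floor = -2
ceil = -2

floor = -2, ceil = -2


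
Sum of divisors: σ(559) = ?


Divisors of 559: 1, 13, 43, 559
Sum = 1 + 13 + 43 + 559 = 616

σ(559) = 616


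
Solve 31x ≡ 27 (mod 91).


GCD(31, 91) = 1, unique solution
a^(-1) mod 91 = 47
x = 47 * 27 mod 91 = 86

x ≡ 86 (mod 91)


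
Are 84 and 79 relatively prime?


Euclidean algorithm:
84 = 1 * 79 + 5
79 = 15 * 5 + 4
5 = 1 * 4 + 1
4 = 4 * 1 + 0
GCD(84, 79) = 1

Yes, coprime (GCD = 1)


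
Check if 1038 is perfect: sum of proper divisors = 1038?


Proper divisors of 1038: 1, 2, 3, 6, 173, 346, 519
Sum = 1 + 2 + 3 + 6 + 173 + 346 + 519 = 1050

No, 1038 is not perfect (1050 ≠ 1038)


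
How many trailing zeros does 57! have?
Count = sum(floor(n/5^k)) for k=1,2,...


floor(57/5) = 11
floor(57/25) = 2
Total = 13

13 trailing zeros


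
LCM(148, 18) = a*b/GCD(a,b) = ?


GCD(148, 18) = 2
LCM = 148*18/2 = 2664/2 = 1332

LCM = 1332


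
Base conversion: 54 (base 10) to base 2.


54 (base 10) = 54 (decimal)
54 (decimal) = 110110 (base 2)


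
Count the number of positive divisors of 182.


182 = 2^1 × 7^1 × 13^1
d(182) = (1+1) × (1+1) × (1+1) = 8

8 divisors


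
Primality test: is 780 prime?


780 / 2 = 390 (exact division)
780 is NOT prime.

No, 780 is not prime


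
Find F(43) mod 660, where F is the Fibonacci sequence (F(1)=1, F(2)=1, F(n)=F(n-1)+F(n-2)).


F(k) mod 660 for k=1..43:
1, 1, 2, 3, 5, 8, 13, 21, 34, 55, 89, 144, 233, 377, 610, 327, 277, 604, 221, 165, 386, 551, 277, 168, 445, 613, 398, 351, 89, 440, 529, 309, 178, 487, 5, 492, 497, 329, 166, 495, 1, 496, 497
F(43) mod 660 = 497


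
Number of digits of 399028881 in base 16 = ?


399028881 in base 16 = 17C8B291
Number of digits = 8

8 digits (base 16)


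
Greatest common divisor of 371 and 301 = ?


371 = 1 * 301 + 70
301 = 4 * 70 + 21
70 = 3 * 21 + 7
21 = 3 * 7 + 0
GCD = 7


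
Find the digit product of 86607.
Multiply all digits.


8 × 6 × 6 × 0 × 7 = 0


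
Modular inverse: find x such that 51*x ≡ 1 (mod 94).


Use the extended Euclidean algorithm on (94, 51); each row r = 94*s + 51*t:
r=94, s=1, t=0
r=51, s=0, t=1
q=1: r=43, s=1, t=-1   [94*(1) + 51*(-1) = 43]
q=1: r=8, s=-1, t=2   [94*(-1) + 51*(2) = 8]
q=5: r=3, s=6, t=-11   [94*(6) + 51*(-11) = 3]
q=2: r=2, s=-13, t=24   [94*(-13) + 51*(24) = 2]
q=1: r=1, s=19, t=-35   [94*(19) + 51*(-35) = 1]
q=2: r=0, s=-51, t=94   [94*(-51) + 51*(94) = 0]
GCD = 1 with t = -35, so 51*(-35) ≡ 1 (mod 94)
Inverse = -35 mod 94 = 59
Check: 51 * 59 = 3009 ≡ 1 (mod 94)

51^(-1) ≡ 59 (mod 94)


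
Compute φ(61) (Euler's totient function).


61 = 61
Prime factors: 61
φ(61) = 61 × (1-1/61)
= 61 × 60/61 = 60

φ(61) = 60


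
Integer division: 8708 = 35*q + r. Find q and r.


8708 = 35 * 248 + 28
Check: 8680 + 28 = 8708

q = 248, r = 28


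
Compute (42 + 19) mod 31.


42 + 19 = 61
61 mod 31 = 30


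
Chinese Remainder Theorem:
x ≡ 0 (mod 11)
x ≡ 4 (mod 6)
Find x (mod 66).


M = 11*6 = 66
M1 = M/11 = 6, M2 = M/6 = 11
M1^(-1) mod 11 = 2, M2^(-1) mod 6 = 5
x = 0*6*2 + 4*11*5 = 220
220 mod 66 = 22
Check: 22 mod 11 = 0 ✓, 22 mod 6 = 4 ✓

x ≡ 22 (mod 66)


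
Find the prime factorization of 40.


40 / 2 = 20
20 / 2 = 10
10 / 2 = 5
5 / 5 = 1
40 = 2^3 × 5


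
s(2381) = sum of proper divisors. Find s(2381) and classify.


Proper divisors: 1
Sum = 1 = 1
1 < 2381 → deficient

s(2381) = 1 (deficient)


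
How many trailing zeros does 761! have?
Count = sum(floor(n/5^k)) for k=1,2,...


floor(761/5) = 152
floor(761/25) = 30
floor(761/125) = 6
floor(761/625) = 1
Total = 189

189 trailing zeros


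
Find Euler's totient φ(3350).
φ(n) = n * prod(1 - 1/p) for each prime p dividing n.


3350 = 2 × 5^2 × 67
Prime factors: 2, 5, 67
φ(3350) = 3350 × (1-1/2) × (1-1/5) × (1-1/67)
= 3350 × 1/2 × 4/5 × 66/67 = 1320

φ(3350) = 1320


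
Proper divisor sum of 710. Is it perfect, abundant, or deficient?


Proper divisors: 1, 2, 5, 10, 71, 142, 355
Sum = 1 + 2 + 5 + 10 + 71 + 142 + 355 = 586
586 < 710 → deficient

s(710) = 586 (deficient)


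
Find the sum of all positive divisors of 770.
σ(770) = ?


Divisors of 770: 1, 2, 5, 7, 10, 11, 14, 22, 35, 55, 70, 77, 110, 154, 385, 770
Sum = 1 + 2 + 5 + 7 + 10 + 11 + 14 + 22 + 35 + 55 + 70 + 77 + 110 + 154 + 385 + 770 = 1728

σ(770) = 1728


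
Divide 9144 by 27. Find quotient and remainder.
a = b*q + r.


9144 = 27 * 338 + 18
Check: 9126 + 18 = 9144

q = 338, r = 18


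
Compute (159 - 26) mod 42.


159 - 26 = 133
133 mod 42 = 7


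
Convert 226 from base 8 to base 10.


226 (base 8) = 150 (decimal)
150 (decimal) = 150 (base 10)


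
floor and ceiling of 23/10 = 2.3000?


23/10 = 2.3000
floor = 2
ceil = 3

floor = 2, ceil = 3


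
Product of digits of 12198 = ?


1 × 2 × 1 × 9 × 8 = 144


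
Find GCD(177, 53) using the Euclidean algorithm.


177 = 3 * 53 + 18
53 = 2 * 18 + 17
18 = 1 * 17 + 1
17 = 17 * 1 + 0
GCD = 1


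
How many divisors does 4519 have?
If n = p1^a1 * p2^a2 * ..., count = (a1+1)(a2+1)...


4519 = 4519^1
d(4519) = (1+1) = 2

2 divisors


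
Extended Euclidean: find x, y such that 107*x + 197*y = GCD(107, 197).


Tabular extended Euclidean (each row: r = 107*s + 197*t):
r=107, s=1, t=0
r=197, s=0, t=1
q=0: r=107, s=1, t=0   [107*(1) + 197*(0) = 107]
q=1: r=90, s=-1, t=1   [107*(-1) + 197*(1) = 90]
q=1: r=17, s=2, t=-1   [107*(2) + 197*(-1) = 17]
q=5: r=5, s=-11, t=6   [107*(-11) + 197*(6) = 5]
q=3: r=2, s=35, t=-19   [107*(35) + 197*(-19) = 2]
q=2: r=1, s=-81, t=44   [107*(-81) + 197*(44) = 1]
q=2: r=0, s=197, t=-107   [107*(197) + 197*(-107) = 0]
GCD = 1; from the row with r=1: x=-81, y=44
Check: 107*(-81) + 197*(44) = -8667 + 8668 = 1

GCD = 1, x = -81, y = 44


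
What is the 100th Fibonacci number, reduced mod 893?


F(k) mod 893 for k=1..100:
1, 1, 2, 3, 5, 8, 13, 21, 34, 55, 89, 144, 233, 377, 610, 94, 704, 798, 609, 514, 230, 744, 81, 825, 13, 838, 851, 796, 754, 657, 518, 282, 800, 189, 96, 285, 381, 666, 154, 820, 81, 8, 89, 97, 186, 283, 469, 752, 328, 187, 515, 702, 324, 133, 457, 590, 154, 744, 5, 749, 754, 610, 471, 188, 659, 847, 613, 567, 287, 854, 248, 209, 457, 666, 230, 3, 233, 236, 469, 705, 281, 93, 374, 467, 841, 415, 363, 778, 248, 133, 381, 514, 2, 516, 518, 141, 659, 800, 566, 473
F(100) mod 893 = 473


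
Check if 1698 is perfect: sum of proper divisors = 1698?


Proper divisors of 1698: 1, 2, 3, 6, 283, 566, 849
Sum = 1 + 2 + 3 + 6 + 283 + 566 + 849 = 1710

No, 1698 is not perfect (1710 ≠ 1698)


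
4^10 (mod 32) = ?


4^1 mod 32 = 4
4^2 mod 32 = 16
4^3 mod 32 = 0
4^4 mod 32 = 0
4^5 mod 32 = 0
4^6 mod 32 = 0
4^7 mod 32 = 0
4^8 mod 32 = 0
4^9 mod 32 = 0
4^10 mod 32 = 0


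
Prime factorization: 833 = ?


833 / 7 = 119
119 / 7 = 17
17 / 17 = 1
833 = 7^2 × 17


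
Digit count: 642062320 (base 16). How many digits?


642062320 in base 16 = 264517F0
Number of digits = 8

8 digits (base 16)


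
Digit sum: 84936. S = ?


8 + 4 + 9 + 3 + 6 = 30


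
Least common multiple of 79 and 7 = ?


GCD(79, 7) = 1
LCM = 79*7/1 = 553/1 = 553

LCM = 553


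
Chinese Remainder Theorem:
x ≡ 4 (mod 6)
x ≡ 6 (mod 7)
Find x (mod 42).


M = 6*7 = 42
M1 = M/6 = 7, M2 = M/7 = 6
M1^(-1) mod 6 = 1, M2^(-1) mod 7 = 6
x = 4*7*1 + 6*6*6 = 244
244 mod 42 = 34
Check: 34 mod 6 = 4 ✓, 34 mod 7 = 6 ✓

x ≡ 34 (mod 42)


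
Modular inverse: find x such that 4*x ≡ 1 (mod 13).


Use the extended Euclidean algorithm on (13, 4); each row r = 13*s + 4*t:
r=13, s=1, t=0
r=4, s=0, t=1
q=3: r=1, s=1, t=-3   [13*(1) + 4*(-3) = 1]
q=4: r=0, s=-4, t=13   [13*(-4) + 4*(13) = 0]
GCD = 1 with t = -3, so 4*(-3) ≡ 1 (mod 13)
Inverse = -3 mod 13 = 10
Check: 4 * 10 = 40 ≡ 1 (mod 13)

4^(-1) ≡ 10 (mod 13)


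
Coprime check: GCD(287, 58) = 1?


Euclidean algorithm:
287 = 4 * 58 + 55
58 = 1 * 55 + 3
55 = 18 * 3 + 1
3 = 3 * 1 + 0
GCD(287, 58) = 1

Yes, coprime (GCD = 1)


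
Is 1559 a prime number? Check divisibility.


Check divisors up to sqrt(1559) = 39.4842
No divisors found.
1559 is prime.

Yes, 1559 is prime


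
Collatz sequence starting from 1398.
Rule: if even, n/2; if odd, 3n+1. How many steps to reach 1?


1398 → 699 → 2098 → 1049 → 3148 → 1574 → 787 → 2362 → 1181 → 3544 → 1772 → 886 → 443 → 1330 → 665 → 1996 → 998 → 499 → 1498 → 749 → 2248 → 1124 → 562 → 281 → 844 → 422 → 211 → 634 → 317 → 952 → 476 → 238 → 119 → 358 → 179 → 538 → 269 → 808 → 404 → 202 → 101 → 304 → 152 → 76 → 38 → 19 → 58 → 29 → 88 → 44 → 22 → 11 → 34 → 17 → 52 → 26 → 13 → 40 → 20 → 10 → 5 → 16 → 8 → 4 → 2 → 1
Total steps = 65

65 steps


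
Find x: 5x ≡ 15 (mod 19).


GCD(5, 19) = 1, unique solution
a^(-1) mod 19 = 4
x = 4 * 15 mod 19 = 3

x ≡ 3 (mod 19)


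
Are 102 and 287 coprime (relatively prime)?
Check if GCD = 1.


Euclidean algorithm:
287 = 2 * 102 + 83
102 = 1 * 83 + 19
83 = 4 * 19 + 7
19 = 2 * 7 + 5
7 = 1 * 5 + 2
5 = 2 * 2 + 1
2 = 2 * 1 + 0
GCD(102, 287) = 1

Yes, coprime (GCD = 1)


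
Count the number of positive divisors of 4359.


4359 = 3^1 × 1453^1
d(4359) = (1+1) × (1+1) = 4

4 divisors


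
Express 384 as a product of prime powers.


384 / 2 = 192
192 / 2 = 96
96 / 2 = 48
48 / 2 = 24
24 / 2 = 12
12 / 2 = 6
6 / 2 = 3
3 / 3 = 1
384 = 2^7 × 3


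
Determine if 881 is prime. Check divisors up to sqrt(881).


Check divisors up to sqrt(881) = 29.6816
No divisors found.
881 is prime.

Yes, 881 is prime


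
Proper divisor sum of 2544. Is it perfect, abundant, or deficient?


Proper divisors: 1, 2, 3, 4, 6, 8, 12, 16, 24, 48, 53, 106, 159, 212, 318, 424, 636, 848, 1272
Sum = 1 + 2 + 3 + 4 + 6 + 8 + 12 + 16 + 24 + 48 + 53 + 106 + 159 + 212 + 318 + 424 + 636 + 848 + 1272 = 4152
4152 > 2544 → abundant

s(2544) = 4152 (abundant)


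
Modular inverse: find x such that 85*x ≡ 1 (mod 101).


Use the extended Euclidean algorithm on (101, 85); each row r = 101*s + 85*t:
r=101, s=1, t=0
r=85, s=0, t=1
q=1: r=16, s=1, t=-1   [101*(1) + 85*(-1) = 16]
q=5: r=5, s=-5, t=6   [101*(-5) + 85*(6) = 5]
q=3: r=1, s=16, t=-19   [101*(16) + 85*(-19) = 1]
q=5: r=0, s=-85, t=101   [101*(-85) + 85*(101) = 0]
GCD = 1 with t = -19, so 85*(-19) ≡ 1 (mod 101)
Inverse = -19 mod 101 = 82
Check: 85 * 82 = 6970 ≡ 1 (mod 101)

85^(-1) ≡ 82 (mod 101)


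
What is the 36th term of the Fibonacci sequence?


Sequence: 1, 1, 2, 3, 5, 8, 13, 21, 34, 55, 89, 144, 233, 377, 610, 987, 1597, 2584, 4181, 6765, 10946, 17711, 28657, 46368, 75025, 121393, 196418, 317811, 514229, 832040, 1346269, 2178309, 3524578, 5702887, 9227465, 14930352
F(36) = 14930352


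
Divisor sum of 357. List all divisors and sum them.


Divisors of 357: 1, 3, 7, 17, 21, 51, 119, 357
Sum = 1 + 3 + 7 + 17 + 21 + 51 + 119 + 357 = 576

σ(357) = 576


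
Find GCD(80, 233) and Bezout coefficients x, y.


Tabular extended Euclidean (each row: r = 80*s + 233*t):
r=80, s=1, t=0
r=233, s=0, t=1
q=0: r=80, s=1, t=0   [80*(1) + 233*(0) = 80]
q=2: r=73, s=-2, t=1   [80*(-2) + 233*(1) = 73]
q=1: r=7, s=3, t=-1   [80*(3) + 233*(-1) = 7]
q=10: r=3, s=-32, t=11   [80*(-32) + 233*(11) = 3]
q=2: r=1, s=67, t=-23   [80*(67) + 233*(-23) = 1]
q=3: r=0, s=-233, t=80   [80*(-233) + 233*(80) = 0]
GCD = 1; from the row with r=1: x=67, y=-23
Check: 80*(67) + 233*(-23) = 5360 - 5359 = 1

GCD = 1, x = 67, y = -23


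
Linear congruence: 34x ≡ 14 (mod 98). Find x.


GCD(34, 98) = 2 divides 14
Divide: 17x ≡ 7 (mod 49)
x ≡ 35 (mod 49)


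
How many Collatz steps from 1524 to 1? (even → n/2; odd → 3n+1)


1524 → 762 → 381 → 1144 → 572 → 286 → 143 → 430 → 215 → 646 → 323 → 970 → 485 → 1456 → 728 → 364 → 182 → 91 → 274 → 137 → 412 → 206 → 103 → 310 → 155 → 466 → 233 → 700 → 350 → 175 → 526 → 263 → 790 → 395 → 1186 → 593 → 1780 → 890 → 445 → 1336 → 668 → 334 → 167 → 502 → 251 → 754 → 377 → 1132 → 566 → 283 → 850 → 425 → 1276 → 638 → 319 → 958 → 479 → 1438 → 719 → 2158 → 1079 → 3238 → 1619 → 4858 → 2429 → 7288 → 3644 → 1822 → 911 → 2734 → 1367 → 4102 → 2051 → 6154 → 3077 → 9232 → 4616 → 2308 → 1154 → 577 → 1732 → 866 → 433 → 1300 → 650 → 325 → 976 → 488 → 244 → 122 → 61 → 184 → 92 → 46 → 23 → 70 → 35 → 106 → 53 → 160 → 80 → 40 → 20 → 10 → 5 → 16 → 8 → 4 → 2 → 1
Total steps = 109

109 steps


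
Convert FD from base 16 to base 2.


FD (base 16) = 253 (decimal)
253 (decimal) = 11111101 (base 2)


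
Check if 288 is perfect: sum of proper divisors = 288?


Proper divisors of 288: 1, 2, 3, 4, 6, 8, 9, 12, 16, 18, 24, 32, 36, 48, 72, 96, 144
Sum = 1 + 2 + 3 + 4 + 6 + 8 + 9 + 12 + 16 + 18 + 24 + 32 + 36 + 48 + 72 + 96 + 144 = 531

No, 288 is not perfect (531 ≠ 288)


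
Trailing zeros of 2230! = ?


floor(2230/5) = 446
floor(2230/25) = 89
floor(2230/125) = 17
floor(2230/625) = 3
Total = 555

555 trailing zeros


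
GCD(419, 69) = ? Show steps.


419 = 6 * 69 + 5
69 = 13 * 5 + 4
5 = 1 * 4 + 1
4 = 4 * 1 + 0
GCD = 1


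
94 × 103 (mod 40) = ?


94 × 103 = 9682
9682 mod 40 = 2


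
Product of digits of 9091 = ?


9 × 0 × 9 × 1 = 0


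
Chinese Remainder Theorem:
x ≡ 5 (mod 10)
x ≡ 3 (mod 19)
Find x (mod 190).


M = 10*19 = 190
M1 = M/10 = 19, M2 = M/19 = 10
M1^(-1) mod 10 = 9, M2^(-1) mod 19 = 2
x = 5*19*9 + 3*10*2 = 915
915 mod 190 = 155
Check: 155 mod 10 = 5 ✓, 155 mod 19 = 3 ✓

x ≡ 155 (mod 190)


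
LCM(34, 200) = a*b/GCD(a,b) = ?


GCD(34, 200) = 2
LCM = 34*200/2 = 6800/2 = 3400

LCM = 3400


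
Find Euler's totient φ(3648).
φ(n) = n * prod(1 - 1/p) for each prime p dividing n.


3648 = 2^6 × 3 × 19
Prime factors: 2, 3, 19
φ(3648) = 3648 × (1-1/2) × (1-1/3) × (1-1/19)
= 3648 × 1/2 × 2/3 × 18/19 = 1152

φ(3648) = 1152


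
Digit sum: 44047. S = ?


4 + 4 + 0 + 4 + 7 = 19


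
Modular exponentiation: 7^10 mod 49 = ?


7^1 mod 49 = 7
7^2 mod 49 = 0
7^3 mod 49 = 0
7^4 mod 49 = 0
7^5 mod 49 = 0
7^6 mod 49 = 0
7^7 mod 49 = 0
7^8 mod 49 = 0
7^9 mod 49 = 0
7^10 mod 49 = 0


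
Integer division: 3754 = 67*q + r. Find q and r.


3754 = 67 * 56 + 2
Check: 3752 + 2 = 3754

q = 56, r = 2


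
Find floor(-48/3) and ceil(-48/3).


-48/3 = -16.0000
floor = -16
ceil = -16

floor = -16, ceil = -16


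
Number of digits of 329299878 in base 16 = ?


329299878 in base 16 = 13A0B7A6
Number of digits = 8

8 digits (base 16)


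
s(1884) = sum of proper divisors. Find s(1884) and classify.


Proper divisors: 1, 2, 3, 4, 6, 12, 157, 314, 471, 628, 942
Sum = 1 + 2 + 3 + 4 + 6 + 12 + 157 + 314 + 471 + 628 + 942 = 2540
2540 > 1884 → abundant

s(1884) = 2540 (abundant)


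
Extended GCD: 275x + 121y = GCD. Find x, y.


Tabular extended Euclidean (each row: r = 275*s + 121*t):
r=275, s=1, t=0
r=121, s=0, t=1
q=2: r=33, s=1, t=-2   [275*(1) + 121*(-2) = 33]
q=3: r=22, s=-3, t=7   [275*(-3) + 121*(7) = 22]
q=1: r=11, s=4, t=-9   [275*(4) + 121*(-9) = 11]
q=2: r=0, s=-11, t=25   [275*(-11) + 121*(25) = 0]
GCD = 11; from the row with r=11: x=4, y=-9
Check: 275*(4) + 121*(-9) = 1100 - 1089 = 11

GCD = 11, x = 4, y = -9


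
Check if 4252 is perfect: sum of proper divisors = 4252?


Proper divisors of 4252: 1, 2, 4, 1063, 2126
Sum = 1 + 2 + 4 + 1063 + 2126 = 3196

No, 4252 is not perfect (3196 ≠ 4252)


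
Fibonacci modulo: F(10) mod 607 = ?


F(k) mod 607 for k=1..10:
1, 1, 2, 3, 5, 8, 13, 21, 34, 55
F(10) mod 607 = 55


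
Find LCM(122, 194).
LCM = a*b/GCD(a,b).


GCD(122, 194) = 2
LCM = 122*194/2 = 23668/2 = 11834

LCM = 11834


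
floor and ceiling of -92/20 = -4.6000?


-92/20 = -4.6000
floor = -5
ceil = -4

floor = -5, ceil = -4


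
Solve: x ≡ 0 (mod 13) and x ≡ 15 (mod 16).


M = 13*16 = 208
M1 = M/13 = 16, M2 = M/16 = 13
M1^(-1) mod 13 = 9, M2^(-1) mod 16 = 5
x = 0*16*9 + 15*13*5 = 975
975 mod 208 = 143
Check: 143 mod 13 = 0 ✓, 143 mod 16 = 15 ✓

x ≡ 143 (mod 208)


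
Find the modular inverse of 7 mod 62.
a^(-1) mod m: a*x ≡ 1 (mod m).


Use the extended Euclidean algorithm on (62, 7); each row r = 62*s + 7*t:
r=62, s=1, t=0
r=7, s=0, t=1
q=8: r=6, s=1, t=-8   [62*(1) + 7*(-8) = 6]
q=1: r=1, s=-1, t=9   [62*(-1) + 7*(9) = 1]
q=6: r=0, s=7, t=-62   [62*(7) + 7*(-62) = 0]
GCD = 1 with t = 9, so 7*(9) ≡ 1 (mod 62)
Inverse = 9 mod 62 = 9
Check: 7 * 9 = 63 ≡ 1 (mod 62)

7^(-1) ≡ 9 (mod 62)


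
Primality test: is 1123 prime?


Check divisors up to sqrt(1123) = 33.5112
No divisors found.
1123 is prime.

Yes, 1123 is prime


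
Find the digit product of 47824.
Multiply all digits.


4 × 7 × 8 × 2 × 4 = 1792


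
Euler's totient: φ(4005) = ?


4005 = 3^2 × 5 × 89
Prime factors: 3, 5, 89
φ(4005) = 4005 × (1-1/3) × (1-1/5) × (1-1/89)
= 4005 × 2/3 × 4/5 × 88/89 = 2112

φ(4005) = 2112


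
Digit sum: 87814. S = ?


8 + 7 + 8 + 1 + 4 = 28


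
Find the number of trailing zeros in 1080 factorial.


floor(1080/5) = 216
floor(1080/25) = 43
floor(1080/125) = 8
floor(1080/625) = 1
Total = 268

268 trailing zeros


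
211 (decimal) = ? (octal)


211 (base 10) = 211 (decimal)
211 (decimal) = 323 (base 8)


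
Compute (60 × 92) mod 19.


60 × 92 = 5520
5520 mod 19 = 10


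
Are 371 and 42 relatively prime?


Euclidean algorithm:
371 = 8 * 42 + 35
42 = 1 * 35 + 7
35 = 5 * 7 + 0
GCD(371, 42) = 7

No, not coprime (GCD = 7)


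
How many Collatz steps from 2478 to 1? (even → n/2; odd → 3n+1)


2478 → 1239 → 3718 → 1859 → 5578 → 2789 → 8368 → 4184 → 2092 → 1046 → 523 → 1570 → 785 → 2356 → 1178 → 589 → 1768 → 884 → 442 → 221 → 664 → 332 → 166 → 83 → 250 → 125 → 376 → 188 → 94 → 47 → 142 → 71 → 214 → 107 → 322 → 161 → 484 → 242 → 121 → 364 → 182 → 91 → 274 → 137 → 412 → 206 → 103 → 310 → 155 → 466 → 233 → 700 → 350 → 175 → 526 → 263 → 790 → 395 → 1186 → 593 → 1780 → 890 → 445 → 1336 → 668 → 334 → 167 → 502 → 251 → 754 → 377 → 1132 → 566 → 283 → 850 → 425 → 1276 → 638 → 319 → 958 → 479 → 1438 → 719 → 2158 → 1079 → 3238 → 1619 → 4858 → 2429 → 7288 → 3644 → 1822 → 911 → 2734 → 1367 → 4102 → 2051 → 6154 → 3077 → 9232 → 4616 → 2308 → 1154 → 577 → 1732 → 866 → 433 → 1300 → 650 → 325 → 976 → 488 → 244 → 122 → 61 → 184 → 92 → 46 → 23 → 70 → 35 → 106 → 53 → 160 → 80 → 40 → 20 → 10 → 5 → 16 → 8 → 4 → 2 → 1
Total steps = 133

133 steps


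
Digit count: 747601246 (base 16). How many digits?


747601246 in base 16 = 2C8F7D5E
Number of digits = 8

8 digits (base 16)


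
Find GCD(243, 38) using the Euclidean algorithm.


243 = 6 * 38 + 15
38 = 2 * 15 + 8
15 = 1 * 8 + 7
8 = 1 * 7 + 1
7 = 7 * 1 + 0
GCD = 1


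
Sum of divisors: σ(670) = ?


Divisors of 670: 1, 2, 5, 10, 67, 134, 335, 670
Sum = 1 + 2 + 5 + 10 + 67 + 134 + 335 + 670 = 1224

σ(670) = 1224


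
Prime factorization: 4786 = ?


4786 / 2 = 2393
2393 / 2393 = 1
4786 = 2 × 2393


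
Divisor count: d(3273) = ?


3273 = 3^1 × 1091^1
d(3273) = (1+1) × (1+1) = 4

4 divisors


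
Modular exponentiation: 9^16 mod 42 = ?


9^1 mod 42 = 9
9^2 mod 42 = 39
9^3 mod 42 = 15
9^4 mod 42 = 9
9^5 mod 42 = 39
9^6 mod 42 = 15
9^7 mod 42 = 9
9^8 mod 42 = 39
9^9 mod 42 = 15
9^10 mod 42 = 9
9^11 mod 42 = 39
9^12 mod 42 = 15
9^13 mod 42 = 9
9^14 mod 42 = 39
9^15 mod 42 = 15
9^16 mod 42 = 9


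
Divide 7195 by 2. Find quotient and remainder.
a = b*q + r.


7195 = 2 * 3597 + 1
Check: 7194 + 1 = 7195

q = 3597, r = 1


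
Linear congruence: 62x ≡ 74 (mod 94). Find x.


GCD(62, 94) = 2 divides 74
Divide: 31x ≡ 37 (mod 47)
x ≡ 30 (mod 47)


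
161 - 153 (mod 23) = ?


161 - 153 = 8
8 mod 23 = 8


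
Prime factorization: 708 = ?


708 / 2 = 354
354 / 2 = 177
177 / 3 = 59
59 / 59 = 1
708 = 2^2 × 3 × 59


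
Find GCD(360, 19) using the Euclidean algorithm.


360 = 18 * 19 + 18
19 = 1 * 18 + 1
18 = 18 * 1 + 0
GCD = 1


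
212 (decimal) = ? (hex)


212 (base 10) = 212 (decimal)
212 (decimal) = D4 (base 16)


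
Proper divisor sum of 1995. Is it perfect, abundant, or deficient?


Proper divisors: 1, 3, 5, 7, 15, 19, 21, 35, 57, 95, 105, 133, 285, 399, 665
Sum = 1 + 3 + 5 + 7 + 15 + 19 + 21 + 35 + 57 + 95 + 105 + 133 + 285 + 399 + 665 = 1845
1845 < 1995 → deficient

s(1995) = 1845 (deficient)


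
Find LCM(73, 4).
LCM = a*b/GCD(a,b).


GCD(73, 4) = 1
LCM = 73*4/1 = 292/1 = 292

LCM = 292


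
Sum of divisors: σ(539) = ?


Divisors of 539: 1, 7, 11, 49, 77, 539
Sum = 1 + 7 + 11 + 49 + 77 + 539 = 684

σ(539) = 684


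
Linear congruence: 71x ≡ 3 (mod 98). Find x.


GCD(71, 98) = 1, unique solution
a^(-1) mod 98 = 29
x = 29 * 3 mod 98 = 87

x ≡ 87 (mod 98)


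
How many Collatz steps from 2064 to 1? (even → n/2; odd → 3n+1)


2064 → 1032 → 516 → 258 → 129 → 388 → 194 → 97 → 292 → 146 → 73 → 220 → 110 → 55 → 166 → 83 → 250 → 125 → 376 → 188 → 94 → 47 → 142 → 71 → 214 → 107 → 322 → 161 → 484 → 242 → 121 → 364 → 182 → 91 → 274 → 137 → 412 → 206 → 103 → 310 → 155 → 466 → 233 → 700 → 350 → 175 → 526 → 263 → 790 → 395 → 1186 → 593 → 1780 → 890 → 445 → 1336 → 668 → 334 → 167 → 502 → 251 → 754 → 377 → 1132 → 566 → 283 → 850 → 425 → 1276 → 638 → 319 → 958 → 479 → 1438 → 719 → 2158 → 1079 → 3238 → 1619 → 4858 → 2429 → 7288 → 3644 → 1822 → 911 → 2734 → 1367 → 4102 → 2051 → 6154 → 3077 → 9232 → 4616 → 2308 → 1154 → 577 → 1732 → 866 → 433 → 1300 → 650 → 325 → 976 → 488 → 244 → 122 → 61 → 184 → 92 → 46 → 23 → 70 → 35 → 106 → 53 → 160 → 80 → 40 → 20 → 10 → 5 → 16 → 8 → 4 → 2 → 1
Total steps = 125

125 steps


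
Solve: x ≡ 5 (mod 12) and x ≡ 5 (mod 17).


M = 12*17 = 204
M1 = M/12 = 17, M2 = M/17 = 12
M1^(-1) mod 12 = 5, M2^(-1) mod 17 = 10
x = 5*17*5 + 5*12*10 = 1025
1025 mod 204 = 5
Check: 5 mod 12 = 5 ✓, 5 mod 17 = 5 ✓

x ≡ 5 (mod 204)


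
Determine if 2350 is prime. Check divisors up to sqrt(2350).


2350 / 2 = 1175 (exact division)
2350 is NOT prime.

No, 2350 is not prime


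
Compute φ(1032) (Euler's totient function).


1032 = 2^3 × 3 × 43
Prime factors: 2, 3, 43
φ(1032) = 1032 × (1-1/2) × (1-1/3) × (1-1/43)
= 1032 × 1/2 × 2/3 × 42/43 = 336

φ(1032) = 336


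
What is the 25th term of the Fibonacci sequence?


Sequence: 1, 1, 2, 3, 5, 8, 13, 21, 34, 55, 89, 144, 233, 377, 610, 987, 1597, 2584, 4181, 6765, 10946, 17711, 28657, 46368, 75025
F(25) = 75025


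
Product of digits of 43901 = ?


4 × 3 × 9 × 0 × 1 = 0


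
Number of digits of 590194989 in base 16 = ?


590194989 in base 16 = 232DA92D
Number of digits = 8

8 digits (base 16)


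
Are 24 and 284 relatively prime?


Euclidean algorithm:
284 = 11 * 24 + 20
24 = 1 * 20 + 4
20 = 5 * 4 + 0
GCD(24, 284) = 4

No, not coprime (GCD = 4)


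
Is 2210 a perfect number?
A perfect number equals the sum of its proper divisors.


Proper divisors of 2210: 1, 2, 5, 10, 13, 17, 26, 34, 65, 85, 130, 170, 221, 442, 1105
Sum = 1 + 2 + 5 + 10 + 13 + 17 + 26 + 34 + 65 + 85 + 130 + 170 + 221 + 442 + 1105 = 2326

No, 2210 is not perfect (2326 ≠ 2210)


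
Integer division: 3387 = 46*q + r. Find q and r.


3387 = 46 * 73 + 29
Check: 3358 + 29 = 3387

q = 73, r = 29


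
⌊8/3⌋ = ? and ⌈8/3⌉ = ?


8/3 = 2.6667
floor = 2
ceil = 3

floor = 2, ceil = 3


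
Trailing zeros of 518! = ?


floor(518/5) = 103
floor(518/25) = 20
floor(518/125) = 4
Total = 127

127 trailing zeros


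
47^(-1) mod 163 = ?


Use the extended Euclidean algorithm on (163, 47); each row r = 163*s + 47*t:
r=163, s=1, t=0
r=47, s=0, t=1
q=3: r=22, s=1, t=-3   [163*(1) + 47*(-3) = 22]
q=2: r=3, s=-2, t=7   [163*(-2) + 47*(7) = 3]
q=7: r=1, s=15, t=-52   [163*(15) + 47*(-52) = 1]
q=3: r=0, s=-47, t=163   [163*(-47) + 47*(163) = 0]
GCD = 1 with t = -52, so 47*(-52) ≡ 1 (mod 163)
Inverse = -52 mod 163 = 111
Check: 47 * 111 = 5217 ≡ 1 (mod 163)

47^(-1) ≡ 111 (mod 163)


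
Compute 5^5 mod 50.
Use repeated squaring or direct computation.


5^1 mod 50 = 5
5^2 mod 50 = 25
5^3 mod 50 = 25
5^4 mod 50 = 25
5^5 mod 50 = 25


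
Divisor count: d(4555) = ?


4555 = 5^1 × 911^1
d(4555) = (1+1) × (1+1) = 4

4 divisors


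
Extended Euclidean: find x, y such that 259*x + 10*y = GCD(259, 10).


Tabular extended Euclidean (each row: r = 259*s + 10*t):
r=259, s=1, t=0
r=10, s=0, t=1
q=25: r=9, s=1, t=-25   [259*(1) + 10*(-25) = 9]
q=1: r=1, s=-1, t=26   [259*(-1) + 10*(26) = 1]
q=9: r=0, s=10, t=-259   [259*(10) + 10*(-259) = 0]
GCD = 1; from the row with r=1: x=-1, y=26
Check: 259*(-1) + 10*(26) = -259 + 260 = 1

GCD = 1, x = -1, y = 26


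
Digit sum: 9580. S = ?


9 + 5 + 8 + 0 = 22


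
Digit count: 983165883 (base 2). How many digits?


983165883 in base 2 = 111010100110011110101110111011
Number of digits = 30

30 digits (base 2)


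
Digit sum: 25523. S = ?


2 + 5 + 5 + 2 + 3 = 17


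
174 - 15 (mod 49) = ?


174 - 15 = 159
159 mod 49 = 12


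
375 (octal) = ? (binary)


375 (base 8) = 253 (decimal)
253 (decimal) = 11111101 (base 2)


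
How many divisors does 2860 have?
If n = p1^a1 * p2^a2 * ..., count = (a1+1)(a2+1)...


2860 = 2^2 × 5^1 × 11^1 × 13^1
d(2860) = (2+1) × (1+1) × (1+1) × (1+1) = 24

24 divisors


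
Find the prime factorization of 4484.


4484 / 2 = 2242
2242 / 2 = 1121
1121 / 19 = 59
59 / 59 = 1
4484 = 2^2 × 19 × 59


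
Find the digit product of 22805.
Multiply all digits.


2 × 2 × 8 × 0 × 5 = 0


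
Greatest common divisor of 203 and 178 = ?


203 = 1 * 178 + 25
178 = 7 * 25 + 3
25 = 8 * 3 + 1
3 = 3 * 1 + 0
GCD = 1


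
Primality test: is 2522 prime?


2522 / 2 = 1261 (exact division)
2522 is NOT prime.

No, 2522 is not prime


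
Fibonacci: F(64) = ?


Sequence: 1, 1, 2, 3, 5, 8, 13, 21, 34, 55, 89, 144, 233, 377, 610, 987, 1597, 2584, 4181, 6765, 10946, 17711, 28657, 46368, 75025, 121393, 196418, 317811, 514229, 832040, 1346269, 2178309, 3524578, 5702887, 9227465, 14930352, 24157817, 39088169, 63245986, 102334155, 165580141, 267914296, 433494437, 701408733, 1134903170, 1836311903, 2971215073, 4807526976, 7778742049, 12586269025, 20365011074, 32951280099, 53316291173, 86267571272, 139583862445, 225851433717, 365435296162, 591286729879, 956722026041, 1548008755920, 2504730781961, 4052739537881, 6557470319842, 10610209857723
F(64) = 10610209857723


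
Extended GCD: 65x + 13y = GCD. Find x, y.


Tabular extended Euclidean (each row: r = 65*s + 13*t):
r=65, s=1, t=0
r=13, s=0, t=1
q=5: r=0, s=1, t=-5   [65*(1) + 13*(-5) = 0]
GCD = 13; from the row with r=13: x=0, y=1
Check: 65*(0) + 13*(1) = 0 + 13 = 13

GCD = 13, x = 0, y = 1


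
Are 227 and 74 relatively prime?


Euclidean algorithm:
227 = 3 * 74 + 5
74 = 14 * 5 + 4
5 = 1 * 4 + 1
4 = 4 * 1 + 0
GCD(227, 74) = 1

Yes, coprime (GCD = 1)


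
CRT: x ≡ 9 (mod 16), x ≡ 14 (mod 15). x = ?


M = 16*15 = 240
M1 = M/16 = 15, M2 = M/15 = 16
M1^(-1) mod 16 = 15, M2^(-1) mod 15 = 1
x = 9*15*15 + 14*16*1 = 2249
2249 mod 240 = 89
Check: 89 mod 16 = 9 ✓, 89 mod 15 = 14 ✓

x ≡ 89 (mod 240)


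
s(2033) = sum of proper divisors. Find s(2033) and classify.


Proper divisors: 1, 19, 107
Sum = 1 + 19 + 107 = 127
127 < 2033 → deficient

s(2033) = 127 (deficient)


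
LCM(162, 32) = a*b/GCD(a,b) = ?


GCD(162, 32) = 2
LCM = 162*32/2 = 5184/2 = 2592

LCM = 2592


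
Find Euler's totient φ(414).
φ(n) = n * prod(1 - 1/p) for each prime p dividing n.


414 = 2 × 3^2 × 23
Prime factors: 2, 3, 23
φ(414) = 414 × (1-1/2) × (1-1/3) × (1-1/23)
= 414 × 1/2 × 2/3 × 22/23 = 132

φ(414) = 132


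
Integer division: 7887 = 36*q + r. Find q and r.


7887 = 36 * 219 + 3
Check: 7884 + 3 = 7887

q = 219, r = 3


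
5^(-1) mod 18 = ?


Use the extended Euclidean algorithm on (18, 5); each row r = 18*s + 5*t:
r=18, s=1, t=0
r=5, s=0, t=1
q=3: r=3, s=1, t=-3   [18*(1) + 5*(-3) = 3]
q=1: r=2, s=-1, t=4   [18*(-1) + 5*(4) = 2]
q=1: r=1, s=2, t=-7   [18*(2) + 5*(-7) = 1]
q=2: r=0, s=-5, t=18   [18*(-5) + 5*(18) = 0]
GCD = 1 with t = -7, so 5*(-7) ≡ 1 (mod 18)
Inverse = -7 mod 18 = 11
Check: 5 * 11 = 55 ≡ 1 (mod 18)

5^(-1) ≡ 11 (mod 18)


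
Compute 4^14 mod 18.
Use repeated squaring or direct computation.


4^1 mod 18 = 4
4^2 mod 18 = 16
4^3 mod 18 = 10
4^4 mod 18 = 4
4^5 mod 18 = 16
4^6 mod 18 = 10
4^7 mod 18 = 4
4^8 mod 18 = 16
4^9 mod 18 = 10
4^10 mod 18 = 4
4^11 mod 18 = 16
4^12 mod 18 = 10
4^13 mod 18 = 4
4^14 mod 18 = 16


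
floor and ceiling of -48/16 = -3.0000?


-48/16 = -3.0000
floor = -3
ceil = -3

floor = -3, ceil = -3


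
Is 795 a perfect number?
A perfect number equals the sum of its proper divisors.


Proper divisors of 795: 1, 3, 5, 15, 53, 159, 265
Sum = 1 + 3 + 5 + 15 + 53 + 159 + 265 = 501

No, 795 is not perfect (501 ≠ 795)


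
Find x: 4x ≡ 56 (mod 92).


GCD(4, 92) = 4 divides 56
Divide: 1x ≡ 14 (mod 23)
x ≡ 14 (mod 23)


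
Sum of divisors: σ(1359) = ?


Divisors of 1359: 1, 3, 9, 151, 453, 1359
Sum = 1 + 3 + 9 + 151 + 453 + 1359 = 1976

σ(1359) = 1976


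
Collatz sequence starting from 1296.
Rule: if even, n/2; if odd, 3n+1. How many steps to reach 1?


1296 → 648 → 324 → 162 → 81 → 244 → 122 → 61 → 184 → 92 → 46 → 23 → 70 → 35 → 106 → 53 → 160 → 80 → 40 → 20 → 10 → 5 → 16 → 8 → 4 → 2 → 1
Total steps = 26

26 steps


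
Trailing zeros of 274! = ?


floor(274/5) = 54
floor(274/25) = 10
floor(274/125) = 2
Total = 66

66 trailing zeros


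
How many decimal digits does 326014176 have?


326014176 has 9 digits in base 10
floor(log10(326014176)) + 1 = floor(8.5132) + 1 = 9

9 digits (base 10)


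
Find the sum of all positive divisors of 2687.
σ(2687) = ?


Divisors of 2687: 1, 2687
Sum = 1 + 2687 = 2688

σ(2687) = 2688


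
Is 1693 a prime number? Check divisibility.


Check divisors up to sqrt(1693) = 41.1461
No divisors found.
1693 is prime.

Yes, 1693 is prime


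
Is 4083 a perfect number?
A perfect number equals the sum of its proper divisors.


Proper divisors of 4083: 1, 3, 1361
Sum = 1 + 3 + 1361 = 1365

No, 4083 is not perfect (1365 ≠ 4083)


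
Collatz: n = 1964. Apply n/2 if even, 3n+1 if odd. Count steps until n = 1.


1964 → 982 → 491 → 1474 → 737 → 2212 → 1106 → 553 → 1660 → 830 → 415 → 1246 → 623 → 1870 → 935 → 2806 → 1403 → 4210 → 2105 → 6316 → 3158 → 1579 → 4738 → 2369 → 7108 → 3554 → 1777 → 5332 → 2666 → 1333 → 4000 → 2000 → 1000 → 500 → 250 → 125 → 376 → 188 → 94 → 47 → 142 → 71 → 214 → 107 → 322 → 161 → 484 → 242 → 121 → 364 → 182 → 91 → 274 → 137 → 412 → 206 → 103 → 310 → 155 → 466 → 233 → 700 → 350 → 175 → 526 → 263 → 790 → 395 → 1186 → 593 → 1780 → 890 → 445 → 1336 → 668 → 334 → 167 → 502 → 251 → 754 → 377 → 1132 → 566 → 283 → 850 → 425 → 1276 → 638 → 319 → 958 → 479 → 1438 → 719 → 2158 → 1079 → 3238 → 1619 → 4858 → 2429 → 7288 → 3644 → 1822 → 911 → 2734 → 1367 → 4102 → 2051 → 6154 → 3077 → 9232 → 4616 → 2308 → 1154 → 577 → 1732 → 866 → 433 → 1300 → 650 → 325 → 976 → 488 → 244 → 122 → 61 → 184 → 92 → 46 → 23 → 70 → 35 → 106 → 53 → 160 → 80 → 40 → 20 → 10 → 5 → 16 → 8 → 4 → 2 → 1
Total steps = 143

143 steps


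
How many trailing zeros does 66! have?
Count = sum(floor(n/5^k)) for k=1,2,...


floor(66/5) = 13
floor(66/25) = 2
Total = 15

15 trailing zeros


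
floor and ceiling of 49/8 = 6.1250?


49/8 = 6.1250
floor = 6
ceil = 7

floor = 6, ceil = 7


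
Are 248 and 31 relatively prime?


Euclidean algorithm:
248 = 8 * 31 + 0
GCD(248, 31) = 31

No, not coprime (GCD = 31)
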